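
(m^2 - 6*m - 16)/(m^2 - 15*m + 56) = (m + 2)/(m - 7)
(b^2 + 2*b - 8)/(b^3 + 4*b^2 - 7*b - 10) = (b + 4)/(b^2 + 6*b + 5)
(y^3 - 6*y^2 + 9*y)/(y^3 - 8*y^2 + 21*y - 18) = y/(y - 2)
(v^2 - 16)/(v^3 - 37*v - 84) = (v - 4)/(v^2 - 4*v - 21)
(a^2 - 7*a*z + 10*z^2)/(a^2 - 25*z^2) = (a - 2*z)/(a + 5*z)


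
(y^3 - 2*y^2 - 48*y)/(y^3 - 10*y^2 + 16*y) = (y + 6)/(y - 2)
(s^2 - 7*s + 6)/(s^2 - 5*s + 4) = (s - 6)/(s - 4)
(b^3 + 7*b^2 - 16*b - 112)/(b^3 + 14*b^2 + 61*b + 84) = (b - 4)/(b + 3)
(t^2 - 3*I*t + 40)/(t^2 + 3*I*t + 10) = (t - 8*I)/(t - 2*I)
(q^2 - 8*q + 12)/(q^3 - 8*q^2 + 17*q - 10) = (q - 6)/(q^2 - 6*q + 5)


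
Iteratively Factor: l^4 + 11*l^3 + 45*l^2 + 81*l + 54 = (l + 3)*(l^3 + 8*l^2 + 21*l + 18) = (l + 3)^2*(l^2 + 5*l + 6) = (l + 2)*(l + 3)^2*(l + 3)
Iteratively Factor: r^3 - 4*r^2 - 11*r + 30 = (r - 5)*(r^2 + r - 6) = (r - 5)*(r + 3)*(r - 2)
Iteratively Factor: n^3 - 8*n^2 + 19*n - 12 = (n - 1)*(n^2 - 7*n + 12) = (n - 3)*(n - 1)*(n - 4)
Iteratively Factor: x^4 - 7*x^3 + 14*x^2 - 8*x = (x - 1)*(x^3 - 6*x^2 + 8*x) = (x - 4)*(x - 1)*(x^2 - 2*x) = (x - 4)*(x - 2)*(x - 1)*(x)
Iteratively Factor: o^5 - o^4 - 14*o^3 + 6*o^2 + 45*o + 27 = (o + 1)*(o^4 - 2*o^3 - 12*o^2 + 18*o + 27) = (o - 3)*(o + 1)*(o^3 + o^2 - 9*o - 9) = (o - 3)^2*(o + 1)*(o^2 + 4*o + 3) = (o - 3)^2*(o + 1)*(o + 3)*(o + 1)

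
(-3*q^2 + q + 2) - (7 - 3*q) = -3*q^2 + 4*q - 5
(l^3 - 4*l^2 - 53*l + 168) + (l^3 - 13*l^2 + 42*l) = 2*l^3 - 17*l^2 - 11*l + 168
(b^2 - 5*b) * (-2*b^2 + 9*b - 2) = -2*b^4 + 19*b^3 - 47*b^2 + 10*b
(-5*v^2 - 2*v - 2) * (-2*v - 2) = 10*v^3 + 14*v^2 + 8*v + 4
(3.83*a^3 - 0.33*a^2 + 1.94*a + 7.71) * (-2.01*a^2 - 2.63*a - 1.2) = -7.6983*a^5 - 9.4096*a^4 - 7.6275*a^3 - 20.2033*a^2 - 22.6053*a - 9.252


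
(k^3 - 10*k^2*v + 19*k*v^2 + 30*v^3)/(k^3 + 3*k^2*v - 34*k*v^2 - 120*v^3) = (k^2 - 4*k*v - 5*v^2)/(k^2 + 9*k*v + 20*v^2)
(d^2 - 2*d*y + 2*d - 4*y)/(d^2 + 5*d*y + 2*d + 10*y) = (d - 2*y)/(d + 5*y)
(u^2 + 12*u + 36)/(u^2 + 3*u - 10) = (u^2 + 12*u + 36)/(u^2 + 3*u - 10)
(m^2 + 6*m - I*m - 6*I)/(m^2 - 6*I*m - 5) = (m + 6)/(m - 5*I)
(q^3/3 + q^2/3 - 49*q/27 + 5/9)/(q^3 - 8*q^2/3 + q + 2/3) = (9*q^3 + 9*q^2 - 49*q + 15)/(9*(3*q^3 - 8*q^2 + 3*q + 2))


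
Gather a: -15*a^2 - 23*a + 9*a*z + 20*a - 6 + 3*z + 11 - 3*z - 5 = -15*a^2 + a*(9*z - 3)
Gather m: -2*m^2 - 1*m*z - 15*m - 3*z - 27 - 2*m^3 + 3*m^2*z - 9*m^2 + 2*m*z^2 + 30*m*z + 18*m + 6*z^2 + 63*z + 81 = -2*m^3 + m^2*(3*z - 11) + m*(2*z^2 + 29*z + 3) + 6*z^2 + 60*z + 54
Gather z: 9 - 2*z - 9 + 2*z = 0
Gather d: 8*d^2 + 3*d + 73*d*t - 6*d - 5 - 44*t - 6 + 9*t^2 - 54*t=8*d^2 + d*(73*t - 3) + 9*t^2 - 98*t - 11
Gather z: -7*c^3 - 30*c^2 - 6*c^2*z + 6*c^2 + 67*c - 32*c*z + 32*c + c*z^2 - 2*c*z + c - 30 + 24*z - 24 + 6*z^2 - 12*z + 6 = -7*c^3 - 24*c^2 + 100*c + z^2*(c + 6) + z*(-6*c^2 - 34*c + 12) - 48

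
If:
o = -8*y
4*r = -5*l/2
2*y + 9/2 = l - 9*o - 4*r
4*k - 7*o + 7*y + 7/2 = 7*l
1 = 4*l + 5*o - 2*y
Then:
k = -85/244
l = 37/61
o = -116/427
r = -185/488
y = 29/854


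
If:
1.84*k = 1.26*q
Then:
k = 0.684782608695652*q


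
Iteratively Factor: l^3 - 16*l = (l + 4)*(l^2 - 4*l) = (l - 4)*(l + 4)*(l)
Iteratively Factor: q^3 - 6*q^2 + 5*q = (q)*(q^2 - 6*q + 5) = q*(q - 1)*(q - 5)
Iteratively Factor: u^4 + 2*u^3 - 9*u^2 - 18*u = (u - 3)*(u^3 + 5*u^2 + 6*u) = (u - 3)*(u + 3)*(u^2 + 2*u) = u*(u - 3)*(u + 3)*(u + 2)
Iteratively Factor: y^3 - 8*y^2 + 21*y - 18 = (y - 2)*(y^2 - 6*y + 9) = (y - 3)*(y - 2)*(y - 3)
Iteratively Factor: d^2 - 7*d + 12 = (d - 4)*(d - 3)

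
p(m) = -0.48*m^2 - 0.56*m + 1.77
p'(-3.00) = 2.32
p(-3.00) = -0.87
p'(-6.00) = 5.20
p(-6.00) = -12.15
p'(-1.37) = 0.76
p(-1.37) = 1.64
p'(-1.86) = 1.23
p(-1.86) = 1.15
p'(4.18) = -4.57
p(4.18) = -8.96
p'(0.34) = -0.89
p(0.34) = 1.52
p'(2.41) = -2.87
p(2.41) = -2.37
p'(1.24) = -1.75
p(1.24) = 0.34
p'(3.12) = -3.56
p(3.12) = -4.65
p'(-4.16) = 3.43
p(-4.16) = -4.21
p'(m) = -0.96*m - 0.56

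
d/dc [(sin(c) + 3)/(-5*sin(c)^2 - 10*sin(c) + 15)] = cos(c)/(5*(sin(c) - 1)^2)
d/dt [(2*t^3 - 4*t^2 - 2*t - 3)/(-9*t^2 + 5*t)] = (-18*t^4 + 20*t^3 - 38*t^2 - 54*t + 15)/(t^2*(81*t^2 - 90*t + 25))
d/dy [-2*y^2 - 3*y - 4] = -4*y - 3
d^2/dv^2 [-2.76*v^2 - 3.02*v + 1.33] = -5.52000000000000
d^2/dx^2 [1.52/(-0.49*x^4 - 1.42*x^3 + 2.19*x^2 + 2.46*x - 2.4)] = ((8.9376*x^2 + 12.9504*x - 6.6576)*(0.49*x^4 + 1.42*x^3 - 2.19*x^2 - 2.46*x + 2.4) - 1.52*(1.96*x^3 + 4.26*x^2 - 4.38*x - 2.46)*(3.92*x^3 + 8.52*x^2 - 8.76*x - 4.92))/(0.49*x^4 + 1.42*x^3 - 2.19*x^2 - 2.46*x + 2.4)^3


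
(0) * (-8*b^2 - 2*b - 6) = 0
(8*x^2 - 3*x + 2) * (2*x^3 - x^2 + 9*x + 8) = 16*x^5 - 14*x^4 + 79*x^3 + 35*x^2 - 6*x + 16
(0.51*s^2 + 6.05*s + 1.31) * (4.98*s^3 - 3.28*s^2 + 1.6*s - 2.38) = 2.5398*s^5 + 28.4562*s^4 - 12.5042*s^3 + 4.1694*s^2 - 12.303*s - 3.1178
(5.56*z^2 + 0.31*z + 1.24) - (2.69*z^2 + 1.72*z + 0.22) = 2.87*z^2 - 1.41*z + 1.02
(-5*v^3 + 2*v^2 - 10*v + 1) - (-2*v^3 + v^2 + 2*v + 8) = -3*v^3 + v^2 - 12*v - 7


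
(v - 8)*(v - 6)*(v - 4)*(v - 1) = v^4 - 19*v^3 + 122*v^2 - 296*v + 192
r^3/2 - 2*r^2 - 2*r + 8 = (r/2 + 1)*(r - 4)*(r - 2)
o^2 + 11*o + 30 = (o + 5)*(o + 6)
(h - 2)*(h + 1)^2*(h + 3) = h^4 + 3*h^3 - 3*h^2 - 11*h - 6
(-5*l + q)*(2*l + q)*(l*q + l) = -10*l^3*q - 10*l^3 - 3*l^2*q^2 - 3*l^2*q + l*q^3 + l*q^2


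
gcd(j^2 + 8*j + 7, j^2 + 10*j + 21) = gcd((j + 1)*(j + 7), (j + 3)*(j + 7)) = j + 7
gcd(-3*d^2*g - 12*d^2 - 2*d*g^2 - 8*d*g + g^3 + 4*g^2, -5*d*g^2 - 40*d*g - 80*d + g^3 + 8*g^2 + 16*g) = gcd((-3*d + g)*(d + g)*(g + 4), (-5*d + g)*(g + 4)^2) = g + 4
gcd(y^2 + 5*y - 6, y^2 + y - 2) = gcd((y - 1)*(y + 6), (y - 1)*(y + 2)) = y - 1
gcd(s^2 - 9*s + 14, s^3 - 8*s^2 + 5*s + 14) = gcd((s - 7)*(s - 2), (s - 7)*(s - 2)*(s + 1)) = s^2 - 9*s + 14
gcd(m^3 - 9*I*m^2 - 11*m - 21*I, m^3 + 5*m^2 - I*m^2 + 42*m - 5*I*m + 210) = m - 7*I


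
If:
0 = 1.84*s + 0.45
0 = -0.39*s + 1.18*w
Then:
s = -0.24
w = -0.08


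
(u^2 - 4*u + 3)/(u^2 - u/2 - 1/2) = 2*(u - 3)/(2*u + 1)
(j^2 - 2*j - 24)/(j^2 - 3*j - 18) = (j + 4)/(j + 3)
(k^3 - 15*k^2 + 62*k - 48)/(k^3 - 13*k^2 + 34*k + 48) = (k - 1)/(k + 1)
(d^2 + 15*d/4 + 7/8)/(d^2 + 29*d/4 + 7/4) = (d + 7/2)/(d + 7)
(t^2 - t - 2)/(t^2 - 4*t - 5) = (t - 2)/(t - 5)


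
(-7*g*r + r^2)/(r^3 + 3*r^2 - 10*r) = (-7*g + r)/(r^2 + 3*r - 10)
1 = 1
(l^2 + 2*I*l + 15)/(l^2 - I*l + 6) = (l + 5*I)/(l + 2*I)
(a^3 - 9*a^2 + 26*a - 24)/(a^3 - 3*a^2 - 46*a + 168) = (a^2 - 5*a + 6)/(a^2 + a - 42)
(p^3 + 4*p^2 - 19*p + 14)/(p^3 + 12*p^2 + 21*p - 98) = (p - 1)/(p + 7)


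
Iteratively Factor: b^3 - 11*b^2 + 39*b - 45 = (b - 3)*(b^2 - 8*b + 15) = (b - 5)*(b - 3)*(b - 3)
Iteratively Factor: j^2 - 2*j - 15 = (j - 5)*(j + 3)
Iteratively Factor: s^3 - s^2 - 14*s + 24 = (s + 4)*(s^2 - 5*s + 6) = (s - 3)*(s + 4)*(s - 2)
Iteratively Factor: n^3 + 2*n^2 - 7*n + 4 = (n + 4)*(n^2 - 2*n + 1) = (n - 1)*(n + 4)*(n - 1)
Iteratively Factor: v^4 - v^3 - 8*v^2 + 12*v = (v - 2)*(v^3 + v^2 - 6*v) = (v - 2)*(v + 3)*(v^2 - 2*v) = v*(v - 2)*(v + 3)*(v - 2)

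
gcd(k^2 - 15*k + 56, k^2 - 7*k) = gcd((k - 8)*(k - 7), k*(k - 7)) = k - 7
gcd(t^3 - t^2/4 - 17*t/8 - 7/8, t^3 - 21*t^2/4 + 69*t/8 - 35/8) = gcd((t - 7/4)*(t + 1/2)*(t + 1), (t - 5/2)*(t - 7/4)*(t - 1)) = t - 7/4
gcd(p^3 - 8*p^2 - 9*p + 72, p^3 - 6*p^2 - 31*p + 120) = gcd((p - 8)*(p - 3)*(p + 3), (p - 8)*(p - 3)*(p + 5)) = p^2 - 11*p + 24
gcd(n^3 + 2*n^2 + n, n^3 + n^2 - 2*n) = n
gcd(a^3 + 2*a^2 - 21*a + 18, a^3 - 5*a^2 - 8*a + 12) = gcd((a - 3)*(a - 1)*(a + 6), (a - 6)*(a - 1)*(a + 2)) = a - 1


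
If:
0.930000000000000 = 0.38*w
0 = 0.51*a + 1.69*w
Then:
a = -8.11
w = 2.45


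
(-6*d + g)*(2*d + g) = -12*d^2 - 4*d*g + g^2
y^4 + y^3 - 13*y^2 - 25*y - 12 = (y - 4)*(y + 1)^2*(y + 3)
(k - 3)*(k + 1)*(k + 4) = k^3 + 2*k^2 - 11*k - 12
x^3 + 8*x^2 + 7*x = x*(x + 1)*(x + 7)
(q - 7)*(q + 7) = q^2 - 49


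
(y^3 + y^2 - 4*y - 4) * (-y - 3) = -y^4 - 4*y^3 + y^2 + 16*y + 12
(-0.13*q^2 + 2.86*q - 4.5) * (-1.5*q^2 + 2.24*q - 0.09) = 0.195*q^4 - 4.5812*q^3 + 13.1681*q^2 - 10.3374*q + 0.405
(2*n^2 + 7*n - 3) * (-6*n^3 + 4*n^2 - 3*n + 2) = -12*n^5 - 34*n^4 + 40*n^3 - 29*n^2 + 23*n - 6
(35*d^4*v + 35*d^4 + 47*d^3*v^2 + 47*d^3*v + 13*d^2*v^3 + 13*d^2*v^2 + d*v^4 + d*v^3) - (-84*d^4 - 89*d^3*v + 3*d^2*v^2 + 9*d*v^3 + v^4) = 35*d^4*v + 119*d^4 + 47*d^3*v^2 + 136*d^3*v + 13*d^2*v^3 + 10*d^2*v^2 + d*v^4 - 8*d*v^3 - v^4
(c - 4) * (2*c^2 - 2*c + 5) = 2*c^3 - 10*c^2 + 13*c - 20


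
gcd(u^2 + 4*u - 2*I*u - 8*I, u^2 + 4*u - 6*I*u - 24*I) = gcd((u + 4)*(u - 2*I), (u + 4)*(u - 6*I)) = u + 4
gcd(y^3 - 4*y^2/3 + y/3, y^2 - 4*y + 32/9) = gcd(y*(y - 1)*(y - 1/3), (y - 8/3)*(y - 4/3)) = 1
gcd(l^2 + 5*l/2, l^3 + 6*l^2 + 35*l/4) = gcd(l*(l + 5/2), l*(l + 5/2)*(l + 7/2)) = l^2 + 5*l/2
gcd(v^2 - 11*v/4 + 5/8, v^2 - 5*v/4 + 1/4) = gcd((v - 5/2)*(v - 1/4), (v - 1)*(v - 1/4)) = v - 1/4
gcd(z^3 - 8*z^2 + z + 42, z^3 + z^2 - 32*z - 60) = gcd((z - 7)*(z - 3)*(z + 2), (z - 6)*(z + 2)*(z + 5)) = z + 2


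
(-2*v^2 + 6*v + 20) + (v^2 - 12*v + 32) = -v^2 - 6*v + 52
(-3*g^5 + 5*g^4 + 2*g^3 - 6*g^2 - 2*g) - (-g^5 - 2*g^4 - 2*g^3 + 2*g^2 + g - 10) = -2*g^5 + 7*g^4 + 4*g^3 - 8*g^2 - 3*g + 10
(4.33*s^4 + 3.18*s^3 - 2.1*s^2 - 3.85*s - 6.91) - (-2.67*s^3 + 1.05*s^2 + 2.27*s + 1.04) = 4.33*s^4 + 5.85*s^3 - 3.15*s^2 - 6.12*s - 7.95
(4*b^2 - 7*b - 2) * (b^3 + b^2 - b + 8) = 4*b^5 - 3*b^4 - 13*b^3 + 37*b^2 - 54*b - 16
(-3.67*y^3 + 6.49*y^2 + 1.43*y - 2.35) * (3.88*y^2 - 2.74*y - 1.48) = -14.2396*y^5 + 35.237*y^4 - 6.8026*y^3 - 22.6414*y^2 + 4.3226*y + 3.478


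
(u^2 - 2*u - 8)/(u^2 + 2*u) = (u - 4)/u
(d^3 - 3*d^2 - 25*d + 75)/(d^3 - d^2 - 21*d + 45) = (d - 5)/(d - 3)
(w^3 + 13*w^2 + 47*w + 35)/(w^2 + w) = w + 12 + 35/w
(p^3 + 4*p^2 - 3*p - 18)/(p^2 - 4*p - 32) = (-p^3 - 4*p^2 + 3*p + 18)/(-p^2 + 4*p + 32)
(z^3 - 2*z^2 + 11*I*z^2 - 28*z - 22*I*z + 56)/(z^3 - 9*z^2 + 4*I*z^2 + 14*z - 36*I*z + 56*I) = (z + 7*I)/(z - 7)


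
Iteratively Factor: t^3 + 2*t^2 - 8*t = (t)*(t^2 + 2*t - 8) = t*(t + 4)*(t - 2)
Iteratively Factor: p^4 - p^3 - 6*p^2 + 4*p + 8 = (p + 2)*(p^3 - 3*p^2 + 4) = (p - 2)*(p + 2)*(p^2 - p - 2) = (p - 2)*(p + 1)*(p + 2)*(p - 2)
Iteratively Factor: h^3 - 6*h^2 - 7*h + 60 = (h - 4)*(h^2 - 2*h - 15) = (h - 4)*(h + 3)*(h - 5)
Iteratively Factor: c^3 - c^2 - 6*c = (c)*(c^2 - c - 6) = c*(c - 3)*(c + 2)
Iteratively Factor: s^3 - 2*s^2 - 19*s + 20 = (s + 4)*(s^2 - 6*s + 5) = (s - 1)*(s + 4)*(s - 5)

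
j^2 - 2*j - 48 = (j - 8)*(j + 6)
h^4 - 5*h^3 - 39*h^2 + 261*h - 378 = (h - 6)*(h - 3)^2*(h + 7)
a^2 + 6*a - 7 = (a - 1)*(a + 7)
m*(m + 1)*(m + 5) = m^3 + 6*m^2 + 5*m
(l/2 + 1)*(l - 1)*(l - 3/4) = l^3/2 + l^2/8 - 11*l/8 + 3/4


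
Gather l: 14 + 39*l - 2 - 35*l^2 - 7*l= -35*l^2 + 32*l + 12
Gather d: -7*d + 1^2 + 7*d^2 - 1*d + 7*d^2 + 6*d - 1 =14*d^2 - 2*d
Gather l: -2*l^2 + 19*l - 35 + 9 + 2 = -2*l^2 + 19*l - 24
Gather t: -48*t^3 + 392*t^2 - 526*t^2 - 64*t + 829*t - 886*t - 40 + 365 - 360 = -48*t^3 - 134*t^2 - 121*t - 35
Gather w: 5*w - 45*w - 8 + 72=64 - 40*w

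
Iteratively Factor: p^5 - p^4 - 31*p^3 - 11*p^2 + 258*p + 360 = (p - 5)*(p^4 + 4*p^3 - 11*p^2 - 66*p - 72) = (p - 5)*(p + 3)*(p^3 + p^2 - 14*p - 24) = (p - 5)*(p + 3)^2*(p^2 - 2*p - 8) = (p - 5)*(p + 2)*(p + 3)^2*(p - 4)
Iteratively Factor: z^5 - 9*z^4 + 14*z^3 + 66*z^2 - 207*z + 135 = (z - 3)*(z^4 - 6*z^3 - 4*z^2 + 54*z - 45) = (z - 5)*(z - 3)*(z^3 - z^2 - 9*z + 9) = (z - 5)*(z - 3)*(z - 1)*(z^2 - 9) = (z - 5)*(z - 3)*(z - 1)*(z + 3)*(z - 3)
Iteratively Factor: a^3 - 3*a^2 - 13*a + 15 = (a - 5)*(a^2 + 2*a - 3) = (a - 5)*(a - 1)*(a + 3)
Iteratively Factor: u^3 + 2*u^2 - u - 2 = (u + 1)*(u^2 + u - 2) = (u - 1)*(u + 1)*(u + 2)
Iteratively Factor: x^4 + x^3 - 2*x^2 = (x)*(x^3 + x^2 - 2*x) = x*(x - 1)*(x^2 + 2*x) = x*(x - 1)*(x + 2)*(x)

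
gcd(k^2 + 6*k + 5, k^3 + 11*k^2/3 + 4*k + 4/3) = k + 1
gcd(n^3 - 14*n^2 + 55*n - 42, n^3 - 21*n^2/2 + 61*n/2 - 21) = n^2 - 7*n + 6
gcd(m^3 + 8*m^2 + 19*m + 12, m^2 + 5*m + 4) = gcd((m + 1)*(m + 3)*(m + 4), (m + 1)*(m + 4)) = m^2 + 5*m + 4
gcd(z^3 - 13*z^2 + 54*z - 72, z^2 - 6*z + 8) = z - 4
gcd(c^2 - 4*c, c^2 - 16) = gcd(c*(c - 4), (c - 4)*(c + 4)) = c - 4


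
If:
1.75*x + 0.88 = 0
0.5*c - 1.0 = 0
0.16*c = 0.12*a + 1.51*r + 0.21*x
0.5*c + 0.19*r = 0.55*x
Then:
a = 88.09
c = 2.00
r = -6.72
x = -0.50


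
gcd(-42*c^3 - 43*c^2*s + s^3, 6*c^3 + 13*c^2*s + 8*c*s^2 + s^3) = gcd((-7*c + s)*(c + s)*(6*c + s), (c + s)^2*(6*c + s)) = 6*c^2 + 7*c*s + s^2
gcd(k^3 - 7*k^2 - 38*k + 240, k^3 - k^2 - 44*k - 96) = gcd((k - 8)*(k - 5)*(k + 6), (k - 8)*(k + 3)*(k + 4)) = k - 8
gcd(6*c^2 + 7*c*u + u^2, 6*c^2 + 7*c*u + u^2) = 6*c^2 + 7*c*u + u^2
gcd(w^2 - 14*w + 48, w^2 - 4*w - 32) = w - 8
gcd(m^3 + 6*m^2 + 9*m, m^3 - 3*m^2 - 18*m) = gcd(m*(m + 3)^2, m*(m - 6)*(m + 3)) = m^2 + 3*m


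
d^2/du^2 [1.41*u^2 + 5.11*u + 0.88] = 2.82000000000000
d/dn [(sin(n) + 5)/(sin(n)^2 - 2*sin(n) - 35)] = -cos(n)/(sin(n) - 7)^2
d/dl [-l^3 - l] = -3*l^2 - 1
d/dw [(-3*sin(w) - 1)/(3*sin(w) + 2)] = -3*cos(w)/(3*sin(w) + 2)^2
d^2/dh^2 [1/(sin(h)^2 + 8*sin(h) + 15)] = 2*(-2*sin(h)^4 - 12*sin(h)^3 + sin(h)^2 + 84*sin(h) + 49)/(sin(h)^2 + 8*sin(h) + 15)^3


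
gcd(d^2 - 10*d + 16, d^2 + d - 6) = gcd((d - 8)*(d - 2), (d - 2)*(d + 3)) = d - 2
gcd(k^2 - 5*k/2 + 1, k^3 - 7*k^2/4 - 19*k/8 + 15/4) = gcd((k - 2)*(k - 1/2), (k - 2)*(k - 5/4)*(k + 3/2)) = k - 2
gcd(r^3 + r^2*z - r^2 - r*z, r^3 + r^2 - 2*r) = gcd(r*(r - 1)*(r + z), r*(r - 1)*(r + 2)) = r^2 - r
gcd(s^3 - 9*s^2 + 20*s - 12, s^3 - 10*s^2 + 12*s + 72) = s - 6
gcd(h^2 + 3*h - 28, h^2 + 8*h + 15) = 1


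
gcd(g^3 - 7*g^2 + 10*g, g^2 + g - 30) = g - 5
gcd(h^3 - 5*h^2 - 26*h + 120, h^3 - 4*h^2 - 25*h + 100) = h^2 + h - 20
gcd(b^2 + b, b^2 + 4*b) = b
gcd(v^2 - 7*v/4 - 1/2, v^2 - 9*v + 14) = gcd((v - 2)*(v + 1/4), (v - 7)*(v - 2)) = v - 2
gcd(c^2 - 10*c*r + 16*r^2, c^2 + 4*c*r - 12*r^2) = -c + 2*r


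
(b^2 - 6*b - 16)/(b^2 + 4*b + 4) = (b - 8)/(b + 2)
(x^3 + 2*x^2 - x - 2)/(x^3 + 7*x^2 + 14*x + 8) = (x - 1)/(x + 4)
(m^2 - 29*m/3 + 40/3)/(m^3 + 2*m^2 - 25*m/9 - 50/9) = 3*(m - 8)/(3*m^2 + 11*m + 10)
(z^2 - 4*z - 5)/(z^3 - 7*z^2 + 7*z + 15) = 1/(z - 3)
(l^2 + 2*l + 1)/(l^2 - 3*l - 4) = (l + 1)/(l - 4)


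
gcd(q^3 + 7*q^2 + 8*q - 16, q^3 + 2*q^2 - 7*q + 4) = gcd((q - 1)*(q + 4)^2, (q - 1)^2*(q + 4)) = q^2 + 3*q - 4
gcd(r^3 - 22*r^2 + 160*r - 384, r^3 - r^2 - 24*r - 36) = r - 6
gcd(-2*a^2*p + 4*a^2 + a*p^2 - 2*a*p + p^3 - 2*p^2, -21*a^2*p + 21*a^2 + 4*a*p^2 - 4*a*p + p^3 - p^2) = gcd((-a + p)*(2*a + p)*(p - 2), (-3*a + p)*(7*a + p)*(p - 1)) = 1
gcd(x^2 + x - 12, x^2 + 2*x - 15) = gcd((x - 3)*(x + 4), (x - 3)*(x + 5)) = x - 3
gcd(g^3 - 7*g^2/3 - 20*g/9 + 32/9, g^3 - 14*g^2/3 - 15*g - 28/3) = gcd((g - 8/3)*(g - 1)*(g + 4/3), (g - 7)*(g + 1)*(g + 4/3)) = g + 4/3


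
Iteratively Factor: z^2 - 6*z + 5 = (z - 5)*(z - 1)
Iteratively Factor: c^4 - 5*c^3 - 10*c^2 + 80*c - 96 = (c - 3)*(c^3 - 2*c^2 - 16*c + 32) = (c - 3)*(c - 2)*(c^2 - 16) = (c - 3)*(c - 2)*(c + 4)*(c - 4)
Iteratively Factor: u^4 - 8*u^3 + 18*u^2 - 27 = (u - 3)*(u^3 - 5*u^2 + 3*u + 9) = (u - 3)^2*(u^2 - 2*u - 3) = (u - 3)^3*(u + 1)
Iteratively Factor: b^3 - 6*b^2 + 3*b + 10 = (b + 1)*(b^2 - 7*b + 10) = (b - 2)*(b + 1)*(b - 5)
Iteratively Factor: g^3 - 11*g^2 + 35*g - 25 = (g - 1)*(g^2 - 10*g + 25) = (g - 5)*(g - 1)*(g - 5)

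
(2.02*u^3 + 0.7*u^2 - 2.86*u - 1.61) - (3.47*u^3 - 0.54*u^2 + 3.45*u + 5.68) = -1.45*u^3 + 1.24*u^2 - 6.31*u - 7.29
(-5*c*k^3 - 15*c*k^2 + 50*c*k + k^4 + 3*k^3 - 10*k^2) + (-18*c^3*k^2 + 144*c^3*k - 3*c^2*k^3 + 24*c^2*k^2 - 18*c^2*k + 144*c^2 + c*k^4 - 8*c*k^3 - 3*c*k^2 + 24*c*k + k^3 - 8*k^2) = -18*c^3*k^2 + 144*c^3*k - 3*c^2*k^3 + 24*c^2*k^2 - 18*c^2*k + 144*c^2 + c*k^4 - 13*c*k^3 - 18*c*k^2 + 74*c*k + k^4 + 4*k^3 - 18*k^2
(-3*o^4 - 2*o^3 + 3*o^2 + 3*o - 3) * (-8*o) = 24*o^5 + 16*o^4 - 24*o^3 - 24*o^2 + 24*o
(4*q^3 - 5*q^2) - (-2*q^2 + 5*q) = 4*q^3 - 3*q^2 - 5*q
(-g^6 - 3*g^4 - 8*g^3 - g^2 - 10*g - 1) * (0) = 0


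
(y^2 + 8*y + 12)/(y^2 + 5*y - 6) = (y + 2)/(y - 1)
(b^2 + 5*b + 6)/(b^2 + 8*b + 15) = (b + 2)/(b + 5)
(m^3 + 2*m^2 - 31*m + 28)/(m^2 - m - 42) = (-m^3 - 2*m^2 + 31*m - 28)/(-m^2 + m + 42)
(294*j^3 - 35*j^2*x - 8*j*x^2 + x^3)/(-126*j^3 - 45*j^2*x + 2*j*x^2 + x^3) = (-7*j + x)/(3*j + x)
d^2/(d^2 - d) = d/(d - 1)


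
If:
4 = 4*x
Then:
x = 1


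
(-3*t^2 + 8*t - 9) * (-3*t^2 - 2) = 9*t^4 - 24*t^3 + 33*t^2 - 16*t + 18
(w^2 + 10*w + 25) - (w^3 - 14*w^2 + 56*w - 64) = -w^3 + 15*w^2 - 46*w + 89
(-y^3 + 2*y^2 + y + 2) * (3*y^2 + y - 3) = -3*y^5 + 5*y^4 + 8*y^3 + y^2 - y - 6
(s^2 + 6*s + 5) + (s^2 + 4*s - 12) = 2*s^2 + 10*s - 7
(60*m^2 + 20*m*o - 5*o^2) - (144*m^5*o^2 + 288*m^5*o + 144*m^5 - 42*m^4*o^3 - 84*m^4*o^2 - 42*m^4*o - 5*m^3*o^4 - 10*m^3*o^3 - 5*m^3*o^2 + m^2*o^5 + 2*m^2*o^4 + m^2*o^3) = -144*m^5*o^2 - 288*m^5*o - 144*m^5 + 42*m^4*o^3 + 84*m^4*o^2 + 42*m^4*o + 5*m^3*o^4 + 10*m^3*o^3 + 5*m^3*o^2 - m^2*o^5 - 2*m^2*o^4 - m^2*o^3 + 60*m^2 + 20*m*o - 5*o^2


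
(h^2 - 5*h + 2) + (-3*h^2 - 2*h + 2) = -2*h^2 - 7*h + 4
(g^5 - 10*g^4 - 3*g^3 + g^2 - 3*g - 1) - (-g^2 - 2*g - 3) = g^5 - 10*g^4 - 3*g^3 + 2*g^2 - g + 2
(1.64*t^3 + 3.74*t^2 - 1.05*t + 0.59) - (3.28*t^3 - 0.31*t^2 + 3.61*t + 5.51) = -1.64*t^3 + 4.05*t^2 - 4.66*t - 4.92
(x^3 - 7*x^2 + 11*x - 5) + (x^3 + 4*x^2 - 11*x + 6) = 2*x^3 - 3*x^2 + 1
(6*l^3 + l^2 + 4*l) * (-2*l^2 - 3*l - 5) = -12*l^5 - 20*l^4 - 41*l^3 - 17*l^2 - 20*l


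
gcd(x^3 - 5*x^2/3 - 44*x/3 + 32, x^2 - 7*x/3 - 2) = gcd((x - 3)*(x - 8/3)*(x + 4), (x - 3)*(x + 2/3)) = x - 3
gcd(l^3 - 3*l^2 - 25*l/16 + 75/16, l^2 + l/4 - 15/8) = l - 5/4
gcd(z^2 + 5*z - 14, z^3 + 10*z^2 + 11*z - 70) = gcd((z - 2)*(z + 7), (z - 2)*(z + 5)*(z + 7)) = z^2 + 5*z - 14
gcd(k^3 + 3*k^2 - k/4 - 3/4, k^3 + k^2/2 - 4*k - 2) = k + 1/2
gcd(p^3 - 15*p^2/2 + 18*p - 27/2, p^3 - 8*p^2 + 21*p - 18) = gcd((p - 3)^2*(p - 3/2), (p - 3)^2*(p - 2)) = p^2 - 6*p + 9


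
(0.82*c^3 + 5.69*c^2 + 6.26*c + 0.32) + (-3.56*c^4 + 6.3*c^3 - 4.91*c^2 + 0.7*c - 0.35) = -3.56*c^4 + 7.12*c^3 + 0.78*c^2 + 6.96*c - 0.03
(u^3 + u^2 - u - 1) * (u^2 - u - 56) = u^5 - 58*u^3 - 56*u^2 + 57*u + 56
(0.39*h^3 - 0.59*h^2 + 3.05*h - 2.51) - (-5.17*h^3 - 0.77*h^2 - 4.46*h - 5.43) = 5.56*h^3 + 0.18*h^2 + 7.51*h + 2.92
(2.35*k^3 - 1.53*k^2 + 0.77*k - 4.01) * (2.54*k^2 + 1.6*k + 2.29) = 5.969*k^5 - 0.1262*k^4 + 4.8893*k^3 - 12.4571*k^2 - 4.6527*k - 9.1829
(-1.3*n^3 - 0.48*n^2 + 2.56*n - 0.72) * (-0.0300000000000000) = 0.039*n^3 + 0.0144*n^2 - 0.0768*n + 0.0216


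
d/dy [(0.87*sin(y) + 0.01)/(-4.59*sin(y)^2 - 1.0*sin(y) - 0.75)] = (3.9933*sin(y)^2 + 0.0918*sin(y) - 0.6425)*cos(y)/(21.0681*sin(y)^4 + 9.18*sin(y)^3 + 7.885*sin(y)^2 + 1.5*sin(y) + 0.5625)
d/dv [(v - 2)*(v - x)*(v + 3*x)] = 3*v^2 + 4*v*x - 4*v - 3*x^2 - 4*x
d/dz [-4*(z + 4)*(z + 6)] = -8*z - 40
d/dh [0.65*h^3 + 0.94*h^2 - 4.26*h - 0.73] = 1.95*h^2 + 1.88*h - 4.26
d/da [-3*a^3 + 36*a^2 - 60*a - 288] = -9*a^2 + 72*a - 60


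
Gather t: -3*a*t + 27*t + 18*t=t*(45 - 3*a)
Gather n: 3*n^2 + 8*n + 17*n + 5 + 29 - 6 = 3*n^2 + 25*n + 28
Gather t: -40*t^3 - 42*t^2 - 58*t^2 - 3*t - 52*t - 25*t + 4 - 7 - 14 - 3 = -40*t^3 - 100*t^2 - 80*t - 20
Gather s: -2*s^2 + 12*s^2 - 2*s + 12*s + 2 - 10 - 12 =10*s^2 + 10*s - 20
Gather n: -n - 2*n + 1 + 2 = 3 - 3*n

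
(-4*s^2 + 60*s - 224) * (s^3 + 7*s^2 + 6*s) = -4*s^5 + 32*s^4 + 172*s^3 - 1208*s^2 - 1344*s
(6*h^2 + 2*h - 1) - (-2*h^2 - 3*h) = 8*h^2 + 5*h - 1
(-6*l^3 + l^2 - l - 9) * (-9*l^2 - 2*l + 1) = 54*l^5 + 3*l^4 + l^3 + 84*l^2 + 17*l - 9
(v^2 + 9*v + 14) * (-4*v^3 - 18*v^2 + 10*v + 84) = -4*v^5 - 54*v^4 - 208*v^3 - 78*v^2 + 896*v + 1176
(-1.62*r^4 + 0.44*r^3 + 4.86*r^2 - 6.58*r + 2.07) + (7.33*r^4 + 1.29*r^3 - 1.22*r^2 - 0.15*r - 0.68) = 5.71*r^4 + 1.73*r^3 + 3.64*r^2 - 6.73*r + 1.39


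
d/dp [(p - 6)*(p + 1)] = 2*p - 5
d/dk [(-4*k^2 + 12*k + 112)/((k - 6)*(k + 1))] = 8*(k^2 - 22*k + 61)/(k^4 - 10*k^3 + 13*k^2 + 60*k + 36)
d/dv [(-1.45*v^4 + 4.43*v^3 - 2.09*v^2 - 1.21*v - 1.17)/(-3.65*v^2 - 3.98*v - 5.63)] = (10.585*v^5 + 1.1435*v^4 - 2.6088*v^3 - 70.921*v^2 + 14.9924*v + 2.1557)/(13.3225*v^4 + 29.054*v^3 + 56.9394*v^2 + 44.8148*v + 31.6969)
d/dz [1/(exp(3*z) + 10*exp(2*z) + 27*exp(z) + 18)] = (-3*exp(2*z) - 20*exp(z) - 27)*exp(z)/(exp(3*z) + 10*exp(2*z) + 27*exp(z) + 18)^2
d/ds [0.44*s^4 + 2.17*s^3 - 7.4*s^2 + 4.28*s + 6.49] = 1.76*s^3 + 6.51*s^2 - 14.8*s + 4.28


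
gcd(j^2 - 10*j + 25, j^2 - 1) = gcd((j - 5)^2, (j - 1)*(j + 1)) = 1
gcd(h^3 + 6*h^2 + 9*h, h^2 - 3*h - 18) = h + 3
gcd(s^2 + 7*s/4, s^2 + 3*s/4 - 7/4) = s + 7/4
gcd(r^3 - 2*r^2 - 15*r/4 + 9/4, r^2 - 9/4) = r + 3/2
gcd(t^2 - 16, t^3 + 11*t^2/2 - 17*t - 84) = t - 4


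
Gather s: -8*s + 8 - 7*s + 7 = 15 - 15*s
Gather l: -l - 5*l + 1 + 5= 6 - 6*l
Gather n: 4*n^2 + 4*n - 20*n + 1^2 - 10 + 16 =4*n^2 - 16*n + 7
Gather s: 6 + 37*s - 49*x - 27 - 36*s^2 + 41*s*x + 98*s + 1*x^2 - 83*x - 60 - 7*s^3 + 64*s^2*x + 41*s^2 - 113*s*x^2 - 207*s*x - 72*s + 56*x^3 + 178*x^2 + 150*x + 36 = -7*s^3 + s^2*(64*x + 5) + s*(-113*x^2 - 166*x + 63) + 56*x^3 + 179*x^2 + 18*x - 45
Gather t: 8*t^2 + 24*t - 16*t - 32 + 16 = 8*t^2 + 8*t - 16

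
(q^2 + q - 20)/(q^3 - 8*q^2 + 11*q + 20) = (q + 5)/(q^2 - 4*q - 5)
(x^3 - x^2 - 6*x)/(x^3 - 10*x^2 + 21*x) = (x + 2)/(x - 7)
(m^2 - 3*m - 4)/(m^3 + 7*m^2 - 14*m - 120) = (m + 1)/(m^2 + 11*m + 30)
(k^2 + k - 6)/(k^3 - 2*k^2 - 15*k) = (k - 2)/(k*(k - 5))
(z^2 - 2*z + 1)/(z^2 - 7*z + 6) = (z - 1)/(z - 6)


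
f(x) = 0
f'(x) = 0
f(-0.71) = 0.00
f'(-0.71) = 0.00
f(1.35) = 0.00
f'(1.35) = 0.00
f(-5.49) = 0.00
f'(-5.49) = 0.00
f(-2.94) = 0.00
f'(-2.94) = 0.00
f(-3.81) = 0.00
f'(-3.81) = 0.00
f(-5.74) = 0.00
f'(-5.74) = 0.00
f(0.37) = 0.00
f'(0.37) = 0.00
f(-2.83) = 0.00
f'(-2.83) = 0.00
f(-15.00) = 0.00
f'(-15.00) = 0.00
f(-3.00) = 0.00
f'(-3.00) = 0.00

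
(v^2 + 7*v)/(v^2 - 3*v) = (v + 7)/(v - 3)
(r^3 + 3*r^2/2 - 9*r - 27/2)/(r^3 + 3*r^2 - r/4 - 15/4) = 2*(r^2 - 9)/(2*r^2 + 3*r - 5)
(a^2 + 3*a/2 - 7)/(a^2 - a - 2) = (a + 7/2)/(a + 1)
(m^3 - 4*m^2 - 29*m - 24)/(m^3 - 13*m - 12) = (m - 8)/(m - 4)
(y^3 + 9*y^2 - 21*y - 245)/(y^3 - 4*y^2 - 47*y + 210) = (y + 7)/(y - 6)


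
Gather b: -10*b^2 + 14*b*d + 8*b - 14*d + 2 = -10*b^2 + b*(14*d + 8) - 14*d + 2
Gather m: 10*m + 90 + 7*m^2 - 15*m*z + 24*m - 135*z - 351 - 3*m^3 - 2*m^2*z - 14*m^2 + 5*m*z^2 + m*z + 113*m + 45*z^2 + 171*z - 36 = -3*m^3 + m^2*(-2*z - 7) + m*(5*z^2 - 14*z + 147) + 45*z^2 + 36*z - 297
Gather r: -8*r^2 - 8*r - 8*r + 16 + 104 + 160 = -8*r^2 - 16*r + 280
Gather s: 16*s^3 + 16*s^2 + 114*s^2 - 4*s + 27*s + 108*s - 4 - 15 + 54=16*s^3 + 130*s^2 + 131*s + 35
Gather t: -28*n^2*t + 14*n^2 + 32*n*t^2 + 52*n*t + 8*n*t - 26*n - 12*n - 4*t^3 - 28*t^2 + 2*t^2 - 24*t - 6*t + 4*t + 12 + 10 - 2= 14*n^2 - 38*n - 4*t^3 + t^2*(32*n - 26) + t*(-28*n^2 + 60*n - 26) + 20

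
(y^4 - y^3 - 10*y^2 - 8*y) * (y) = y^5 - y^4 - 10*y^3 - 8*y^2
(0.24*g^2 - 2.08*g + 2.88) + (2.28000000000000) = 0.24*g^2 - 2.08*g + 5.16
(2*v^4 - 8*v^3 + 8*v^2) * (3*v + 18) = 6*v^5 + 12*v^4 - 120*v^3 + 144*v^2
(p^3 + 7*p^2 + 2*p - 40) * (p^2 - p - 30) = p^5 + 6*p^4 - 35*p^3 - 252*p^2 - 20*p + 1200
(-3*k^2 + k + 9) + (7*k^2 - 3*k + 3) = 4*k^2 - 2*k + 12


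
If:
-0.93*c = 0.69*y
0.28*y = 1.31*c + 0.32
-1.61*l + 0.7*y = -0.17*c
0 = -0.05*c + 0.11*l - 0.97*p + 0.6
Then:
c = -0.19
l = 0.09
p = 0.64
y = 0.26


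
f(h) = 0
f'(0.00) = 0.00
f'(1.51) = 0.00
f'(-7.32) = 0.00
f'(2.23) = 0.00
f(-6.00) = 0.00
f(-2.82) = 0.00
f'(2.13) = 0.00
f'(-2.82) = 0.00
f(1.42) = 0.00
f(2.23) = 0.00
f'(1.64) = 0.00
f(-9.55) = 0.00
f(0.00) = 0.00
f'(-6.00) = 0.00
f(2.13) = 0.00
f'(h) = 0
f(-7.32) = 0.00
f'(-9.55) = 0.00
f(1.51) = 0.00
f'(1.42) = 0.00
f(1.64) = 0.00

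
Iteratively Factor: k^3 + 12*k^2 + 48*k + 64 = (k + 4)*(k^2 + 8*k + 16) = (k + 4)^2*(k + 4)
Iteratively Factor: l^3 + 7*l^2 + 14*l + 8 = (l + 2)*(l^2 + 5*l + 4) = (l + 2)*(l + 4)*(l + 1)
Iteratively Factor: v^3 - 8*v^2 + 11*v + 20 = (v - 4)*(v^2 - 4*v - 5) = (v - 4)*(v + 1)*(v - 5)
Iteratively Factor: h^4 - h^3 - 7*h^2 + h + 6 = (h + 2)*(h^3 - 3*h^2 - h + 3) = (h - 3)*(h + 2)*(h^2 - 1) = (h - 3)*(h - 1)*(h + 2)*(h + 1)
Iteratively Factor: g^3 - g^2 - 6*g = (g - 3)*(g^2 + 2*g) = (g - 3)*(g + 2)*(g)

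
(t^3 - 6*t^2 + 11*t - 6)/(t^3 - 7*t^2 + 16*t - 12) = (t - 1)/(t - 2)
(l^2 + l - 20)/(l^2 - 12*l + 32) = (l + 5)/(l - 8)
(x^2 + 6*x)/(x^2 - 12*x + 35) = x*(x + 6)/(x^2 - 12*x + 35)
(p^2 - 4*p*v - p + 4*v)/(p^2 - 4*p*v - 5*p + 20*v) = (p - 1)/(p - 5)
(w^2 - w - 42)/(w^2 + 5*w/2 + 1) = 2*(w^2 - w - 42)/(2*w^2 + 5*w + 2)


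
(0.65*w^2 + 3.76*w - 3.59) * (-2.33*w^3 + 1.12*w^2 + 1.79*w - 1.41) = -1.5145*w^5 - 8.0328*w^4 + 13.7394*w^3 + 1.7931*w^2 - 11.7277*w + 5.0619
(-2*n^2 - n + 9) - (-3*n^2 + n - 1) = n^2 - 2*n + 10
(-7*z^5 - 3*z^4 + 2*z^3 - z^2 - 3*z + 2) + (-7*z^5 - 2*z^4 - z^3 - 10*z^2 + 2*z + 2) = -14*z^5 - 5*z^4 + z^3 - 11*z^2 - z + 4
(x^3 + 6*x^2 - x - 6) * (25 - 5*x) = -5*x^4 - 5*x^3 + 155*x^2 + 5*x - 150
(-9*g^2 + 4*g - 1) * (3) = -27*g^2 + 12*g - 3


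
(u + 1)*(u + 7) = u^2 + 8*u + 7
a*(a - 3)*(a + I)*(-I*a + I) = -I*a^4 + a^3 + 4*I*a^3 - 4*a^2 - 3*I*a^2 + 3*a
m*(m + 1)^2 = m^3 + 2*m^2 + m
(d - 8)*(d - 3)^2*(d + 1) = d^4 - 13*d^3 + 43*d^2 - 15*d - 72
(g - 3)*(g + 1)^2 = g^3 - g^2 - 5*g - 3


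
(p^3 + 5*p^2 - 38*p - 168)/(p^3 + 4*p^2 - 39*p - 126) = (p + 4)/(p + 3)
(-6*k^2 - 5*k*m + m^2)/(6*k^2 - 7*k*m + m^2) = (-k - m)/(k - m)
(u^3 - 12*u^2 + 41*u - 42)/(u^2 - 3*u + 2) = (u^2 - 10*u + 21)/(u - 1)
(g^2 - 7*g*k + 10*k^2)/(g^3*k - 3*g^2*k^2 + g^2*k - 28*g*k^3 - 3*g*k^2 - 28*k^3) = (-g^2 + 7*g*k - 10*k^2)/(k*(-g^3 + 3*g^2*k - g^2 + 28*g*k^2 + 3*g*k + 28*k^2))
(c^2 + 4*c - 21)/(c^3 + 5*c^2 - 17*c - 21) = 1/(c + 1)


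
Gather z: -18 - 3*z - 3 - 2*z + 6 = -5*z - 15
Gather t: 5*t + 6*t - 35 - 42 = 11*t - 77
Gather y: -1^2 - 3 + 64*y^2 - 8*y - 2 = 64*y^2 - 8*y - 6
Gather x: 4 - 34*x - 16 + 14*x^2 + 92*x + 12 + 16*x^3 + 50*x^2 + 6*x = 16*x^3 + 64*x^2 + 64*x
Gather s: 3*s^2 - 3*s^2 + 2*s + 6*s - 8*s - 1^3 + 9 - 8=0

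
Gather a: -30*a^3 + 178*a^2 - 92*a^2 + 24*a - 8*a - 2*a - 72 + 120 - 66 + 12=-30*a^3 + 86*a^2 + 14*a - 6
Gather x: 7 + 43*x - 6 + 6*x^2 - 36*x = 6*x^2 + 7*x + 1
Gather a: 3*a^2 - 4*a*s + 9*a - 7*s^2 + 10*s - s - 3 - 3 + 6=3*a^2 + a*(9 - 4*s) - 7*s^2 + 9*s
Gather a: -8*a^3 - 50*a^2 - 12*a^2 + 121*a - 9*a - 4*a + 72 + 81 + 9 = -8*a^3 - 62*a^2 + 108*a + 162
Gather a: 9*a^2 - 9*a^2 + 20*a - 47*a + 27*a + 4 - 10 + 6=0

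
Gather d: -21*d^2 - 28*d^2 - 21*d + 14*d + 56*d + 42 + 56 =-49*d^2 + 49*d + 98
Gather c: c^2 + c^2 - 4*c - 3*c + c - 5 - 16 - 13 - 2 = 2*c^2 - 6*c - 36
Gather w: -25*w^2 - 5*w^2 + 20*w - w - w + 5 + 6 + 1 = -30*w^2 + 18*w + 12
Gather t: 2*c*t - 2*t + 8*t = t*(2*c + 6)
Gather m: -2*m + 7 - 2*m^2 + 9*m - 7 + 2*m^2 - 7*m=0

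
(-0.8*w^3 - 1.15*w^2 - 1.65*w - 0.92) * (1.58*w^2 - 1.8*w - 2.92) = -1.264*w^5 - 0.377*w^4 + 1.799*w^3 + 4.8744*w^2 + 6.474*w + 2.6864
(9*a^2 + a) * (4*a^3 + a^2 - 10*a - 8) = 36*a^5 + 13*a^4 - 89*a^3 - 82*a^2 - 8*a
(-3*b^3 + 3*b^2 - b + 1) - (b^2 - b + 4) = -3*b^3 + 2*b^2 - 3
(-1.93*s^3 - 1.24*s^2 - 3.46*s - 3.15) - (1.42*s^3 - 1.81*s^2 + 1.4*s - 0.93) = -3.35*s^3 + 0.57*s^2 - 4.86*s - 2.22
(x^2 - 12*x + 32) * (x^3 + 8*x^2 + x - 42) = x^5 - 4*x^4 - 63*x^3 + 202*x^2 + 536*x - 1344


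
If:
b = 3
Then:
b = 3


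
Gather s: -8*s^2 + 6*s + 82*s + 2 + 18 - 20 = -8*s^2 + 88*s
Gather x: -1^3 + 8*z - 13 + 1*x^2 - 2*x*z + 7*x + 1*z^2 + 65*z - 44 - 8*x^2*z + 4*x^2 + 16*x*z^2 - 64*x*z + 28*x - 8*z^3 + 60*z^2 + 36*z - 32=x^2*(5 - 8*z) + x*(16*z^2 - 66*z + 35) - 8*z^3 + 61*z^2 + 109*z - 90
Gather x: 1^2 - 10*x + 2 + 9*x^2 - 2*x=9*x^2 - 12*x + 3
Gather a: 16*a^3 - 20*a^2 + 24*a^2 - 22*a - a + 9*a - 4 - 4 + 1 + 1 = 16*a^3 + 4*a^2 - 14*a - 6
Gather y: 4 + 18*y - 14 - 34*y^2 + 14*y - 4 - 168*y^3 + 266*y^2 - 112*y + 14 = -168*y^3 + 232*y^2 - 80*y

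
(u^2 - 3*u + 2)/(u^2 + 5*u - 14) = (u - 1)/(u + 7)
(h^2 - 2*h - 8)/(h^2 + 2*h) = (h - 4)/h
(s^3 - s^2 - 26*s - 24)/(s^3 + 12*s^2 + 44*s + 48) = (s^2 - 5*s - 6)/(s^2 + 8*s + 12)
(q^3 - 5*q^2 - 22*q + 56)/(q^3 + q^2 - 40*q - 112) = (q - 2)/(q + 4)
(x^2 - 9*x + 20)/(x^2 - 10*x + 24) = (x - 5)/(x - 6)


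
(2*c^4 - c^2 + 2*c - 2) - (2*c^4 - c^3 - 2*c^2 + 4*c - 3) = c^3 + c^2 - 2*c + 1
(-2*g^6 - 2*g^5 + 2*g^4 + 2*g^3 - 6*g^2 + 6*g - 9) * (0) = 0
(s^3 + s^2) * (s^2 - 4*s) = s^5 - 3*s^4 - 4*s^3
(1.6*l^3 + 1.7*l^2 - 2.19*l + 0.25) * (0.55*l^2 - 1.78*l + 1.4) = 0.88*l^5 - 1.913*l^4 - 1.9905*l^3 + 6.4157*l^2 - 3.511*l + 0.35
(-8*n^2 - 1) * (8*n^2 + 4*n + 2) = -64*n^4 - 32*n^3 - 24*n^2 - 4*n - 2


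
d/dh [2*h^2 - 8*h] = 4*h - 8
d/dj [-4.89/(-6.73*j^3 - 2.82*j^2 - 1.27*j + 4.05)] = (-98.7291*j^2 - 27.5796*j - 6.2103)/(6.73*j^3 + 2.82*j^2 + 1.27*j - 4.05)^2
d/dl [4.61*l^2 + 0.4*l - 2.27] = 9.22*l + 0.4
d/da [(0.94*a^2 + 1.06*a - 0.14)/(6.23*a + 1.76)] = (5.8562*a^2 + 3.3088*a + 2.7378)/(38.8129*a^2 + 21.9296*a + 3.0976)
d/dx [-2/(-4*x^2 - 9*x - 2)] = 2*(-8*x - 9)/(4*x^2 + 9*x + 2)^2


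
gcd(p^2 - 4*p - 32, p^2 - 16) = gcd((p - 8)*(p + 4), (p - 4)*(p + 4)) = p + 4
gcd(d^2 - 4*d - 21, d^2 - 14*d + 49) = d - 7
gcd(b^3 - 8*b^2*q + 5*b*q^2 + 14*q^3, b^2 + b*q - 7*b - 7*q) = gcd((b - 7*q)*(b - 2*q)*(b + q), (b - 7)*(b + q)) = b + q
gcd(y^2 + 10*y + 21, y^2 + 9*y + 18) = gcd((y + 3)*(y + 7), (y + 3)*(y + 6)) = y + 3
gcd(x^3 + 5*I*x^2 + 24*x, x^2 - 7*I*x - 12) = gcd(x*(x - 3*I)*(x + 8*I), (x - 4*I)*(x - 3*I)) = x - 3*I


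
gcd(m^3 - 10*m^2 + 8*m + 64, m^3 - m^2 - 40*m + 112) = m - 4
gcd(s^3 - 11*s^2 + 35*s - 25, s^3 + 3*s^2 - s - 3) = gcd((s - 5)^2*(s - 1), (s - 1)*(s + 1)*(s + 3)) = s - 1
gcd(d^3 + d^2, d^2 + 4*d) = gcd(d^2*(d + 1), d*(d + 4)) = d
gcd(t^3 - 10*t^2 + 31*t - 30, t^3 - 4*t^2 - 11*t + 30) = t^2 - 7*t + 10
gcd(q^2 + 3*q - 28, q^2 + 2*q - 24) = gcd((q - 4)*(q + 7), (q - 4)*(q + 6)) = q - 4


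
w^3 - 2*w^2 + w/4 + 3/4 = (w - 3/2)*(w - 1)*(w + 1/2)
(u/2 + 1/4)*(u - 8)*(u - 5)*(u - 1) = u^4/2 - 27*u^3/4 + 23*u^2 - 27*u/4 - 10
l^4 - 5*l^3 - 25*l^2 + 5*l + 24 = (l - 8)*(l - 1)*(l + 1)*(l + 3)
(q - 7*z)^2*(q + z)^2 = q^4 - 12*q^3*z + 22*q^2*z^2 + 84*q*z^3 + 49*z^4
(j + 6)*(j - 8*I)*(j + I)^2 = j^4 + 6*j^3 - 6*I*j^3 + 15*j^2 - 36*I*j^2 + 90*j + 8*I*j + 48*I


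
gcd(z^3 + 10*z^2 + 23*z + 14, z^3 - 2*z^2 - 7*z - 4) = z + 1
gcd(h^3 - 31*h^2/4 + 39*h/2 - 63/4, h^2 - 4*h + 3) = h - 3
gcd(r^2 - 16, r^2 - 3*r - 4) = r - 4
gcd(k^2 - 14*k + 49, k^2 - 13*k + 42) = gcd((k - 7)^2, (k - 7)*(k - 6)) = k - 7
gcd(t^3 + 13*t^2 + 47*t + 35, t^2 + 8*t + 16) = 1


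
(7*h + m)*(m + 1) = 7*h*m + 7*h + m^2 + m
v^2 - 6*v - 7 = (v - 7)*(v + 1)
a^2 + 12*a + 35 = (a + 5)*(a + 7)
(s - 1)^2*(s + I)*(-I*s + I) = -I*s^4 + s^3 + 3*I*s^3 - 3*s^2 - 3*I*s^2 + 3*s + I*s - 1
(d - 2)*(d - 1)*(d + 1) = d^3 - 2*d^2 - d + 2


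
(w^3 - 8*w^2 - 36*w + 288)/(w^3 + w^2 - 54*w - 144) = (w - 6)/(w + 3)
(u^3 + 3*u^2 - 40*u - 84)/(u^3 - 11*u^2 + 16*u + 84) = (u + 7)/(u - 7)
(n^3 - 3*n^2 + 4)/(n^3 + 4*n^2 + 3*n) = (n^2 - 4*n + 4)/(n*(n + 3))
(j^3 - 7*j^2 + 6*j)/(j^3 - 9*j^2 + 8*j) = (j - 6)/(j - 8)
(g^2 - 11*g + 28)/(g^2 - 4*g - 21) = (g - 4)/(g + 3)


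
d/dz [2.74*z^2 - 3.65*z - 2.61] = 5.48*z - 3.65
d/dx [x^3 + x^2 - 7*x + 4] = 3*x^2 + 2*x - 7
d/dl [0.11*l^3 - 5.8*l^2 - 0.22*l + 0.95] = 0.33*l^2 - 11.6*l - 0.22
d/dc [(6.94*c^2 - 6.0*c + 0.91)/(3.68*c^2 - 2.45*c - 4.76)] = (5.077*c^2 - 72.7664*c + 30.7895)/(13.5424*c^4 - 18.032*c^3 - 29.0311*c^2 + 23.324*c + 22.6576)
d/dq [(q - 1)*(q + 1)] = 2*q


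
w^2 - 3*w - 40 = (w - 8)*(w + 5)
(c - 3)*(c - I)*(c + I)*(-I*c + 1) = -I*c^4 + c^3 + 3*I*c^3 - 3*c^2 - I*c^2 + c + 3*I*c - 3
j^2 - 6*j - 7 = (j - 7)*(j + 1)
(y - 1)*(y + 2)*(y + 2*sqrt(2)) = y^3 + y^2 + 2*sqrt(2)*y^2 - 2*y + 2*sqrt(2)*y - 4*sqrt(2)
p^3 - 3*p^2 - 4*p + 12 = (p - 3)*(p - 2)*(p + 2)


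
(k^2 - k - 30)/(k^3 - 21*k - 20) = (-k^2 + k + 30)/(-k^3 + 21*k + 20)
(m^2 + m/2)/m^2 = (m + 1/2)/m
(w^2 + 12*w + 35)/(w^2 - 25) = (w + 7)/(w - 5)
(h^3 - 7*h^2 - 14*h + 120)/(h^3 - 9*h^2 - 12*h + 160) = (h - 6)/(h - 8)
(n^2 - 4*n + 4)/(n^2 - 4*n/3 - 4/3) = 3*(n - 2)/(3*n + 2)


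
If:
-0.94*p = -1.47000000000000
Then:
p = 1.56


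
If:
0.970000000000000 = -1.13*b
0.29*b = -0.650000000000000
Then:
No Solution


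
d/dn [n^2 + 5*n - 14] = 2*n + 5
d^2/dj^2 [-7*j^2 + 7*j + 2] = -14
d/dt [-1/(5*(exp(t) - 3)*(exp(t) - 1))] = (exp(t) - 2)/(10*(exp(t) - 3)^2*sinh(t/2)^2)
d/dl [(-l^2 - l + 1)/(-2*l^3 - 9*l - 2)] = ((2*l + 1)*(2*l^3 + 9*l + 2) - 3*(2*l^2 + 3)*(l^2 + l - 1))/(2*l^3 + 9*l + 2)^2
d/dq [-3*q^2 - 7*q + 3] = -6*q - 7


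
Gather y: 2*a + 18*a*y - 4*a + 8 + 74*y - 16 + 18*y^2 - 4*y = -2*a + 18*y^2 + y*(18*a + 70) - 8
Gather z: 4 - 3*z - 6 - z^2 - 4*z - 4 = -z^2 - 7*z - 6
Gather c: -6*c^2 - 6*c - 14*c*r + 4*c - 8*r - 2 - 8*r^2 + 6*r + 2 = -6*c^2 + c*(-14*r - 2) - 8*r^2 - 2*r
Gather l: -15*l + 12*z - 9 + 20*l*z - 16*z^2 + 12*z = l*(20*z - 15) - 16*z^2 + 24*z - 9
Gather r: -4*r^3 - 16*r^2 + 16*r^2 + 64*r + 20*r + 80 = -4*r^3 + 84*r + 80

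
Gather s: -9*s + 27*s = 18*s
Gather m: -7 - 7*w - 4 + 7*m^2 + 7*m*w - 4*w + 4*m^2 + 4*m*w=11*m^2 + 11*m*w - 11*w - 11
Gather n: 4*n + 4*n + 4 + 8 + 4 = 8*n + 16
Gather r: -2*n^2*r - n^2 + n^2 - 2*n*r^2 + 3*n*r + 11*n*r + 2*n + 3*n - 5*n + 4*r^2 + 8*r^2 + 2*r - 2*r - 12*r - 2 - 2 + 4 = r^2*(12 - 2*n) + r*(-2*n^2 + 14*n - 12)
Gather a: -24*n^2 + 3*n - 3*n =-24*n^2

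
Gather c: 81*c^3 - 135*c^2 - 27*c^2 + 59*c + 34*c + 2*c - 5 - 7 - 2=81*c^3 - 162*c^2 + 95*c - 14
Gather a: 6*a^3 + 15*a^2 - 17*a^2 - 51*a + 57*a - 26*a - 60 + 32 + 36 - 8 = 6*a^3 - 2*a^2 - 20*a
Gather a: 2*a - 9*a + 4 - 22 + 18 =-7*a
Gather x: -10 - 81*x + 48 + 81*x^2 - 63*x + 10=81*x^2 - 144*x + 48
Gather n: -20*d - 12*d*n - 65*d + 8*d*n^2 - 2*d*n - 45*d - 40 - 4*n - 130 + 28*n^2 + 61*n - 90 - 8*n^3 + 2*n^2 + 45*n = -130*d - 8*n^3 + n^2*(8*d + 30) + n*(102 - 14*d) - 260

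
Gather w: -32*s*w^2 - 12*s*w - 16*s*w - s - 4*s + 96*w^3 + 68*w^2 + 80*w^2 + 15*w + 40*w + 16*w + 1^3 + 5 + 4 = -5*s + 96*w^3 + w^2*(148 - 32*s) + w*(71 - 28*s) + 10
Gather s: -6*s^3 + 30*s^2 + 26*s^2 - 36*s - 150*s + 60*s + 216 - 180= -6*s^3 + 56*s^2 - 126*s + 36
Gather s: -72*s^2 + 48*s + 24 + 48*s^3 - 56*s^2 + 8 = 48*s^3 - 128*s^2 + 48*s + 32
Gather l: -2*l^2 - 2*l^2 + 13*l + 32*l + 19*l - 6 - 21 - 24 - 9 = -4*l^2 + 64*l - 60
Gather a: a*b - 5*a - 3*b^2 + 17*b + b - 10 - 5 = a*(b - 5) - 3*b^2 + 18*b - 15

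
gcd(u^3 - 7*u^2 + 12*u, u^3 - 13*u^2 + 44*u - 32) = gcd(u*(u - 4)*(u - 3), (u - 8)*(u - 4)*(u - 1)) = u - 4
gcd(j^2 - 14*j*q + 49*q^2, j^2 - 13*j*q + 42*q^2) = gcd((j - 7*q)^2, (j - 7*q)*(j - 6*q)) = -j + 7*q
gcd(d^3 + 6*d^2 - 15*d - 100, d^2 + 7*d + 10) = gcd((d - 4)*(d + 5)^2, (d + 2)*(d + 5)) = d + 5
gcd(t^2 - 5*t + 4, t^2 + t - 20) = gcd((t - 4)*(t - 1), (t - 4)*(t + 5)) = t - 4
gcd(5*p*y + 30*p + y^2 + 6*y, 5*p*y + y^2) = 5*p + y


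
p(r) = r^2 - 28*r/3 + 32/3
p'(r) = 2*r - 28/3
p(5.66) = -10.12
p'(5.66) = 1.99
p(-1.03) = 21.34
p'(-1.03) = -11.39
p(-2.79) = 44.49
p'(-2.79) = -14.91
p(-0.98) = 20.77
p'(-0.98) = -11.29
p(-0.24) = 12.96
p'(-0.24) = -9.81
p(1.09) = 1.68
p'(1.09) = -7.15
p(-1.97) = 32.93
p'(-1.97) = -13.27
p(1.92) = -3.57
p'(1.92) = -5.49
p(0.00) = 10.67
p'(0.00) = -9.33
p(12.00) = 42.67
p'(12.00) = 14.67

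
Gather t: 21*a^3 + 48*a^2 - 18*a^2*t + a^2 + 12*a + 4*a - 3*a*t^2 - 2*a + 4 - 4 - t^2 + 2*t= 21*a^3 + 49*a^2 + 14*a + t^2*(-3*a - 1) + t*(2 - 18*a^2)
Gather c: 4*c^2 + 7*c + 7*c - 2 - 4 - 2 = 4*c^2 + 14*c - 8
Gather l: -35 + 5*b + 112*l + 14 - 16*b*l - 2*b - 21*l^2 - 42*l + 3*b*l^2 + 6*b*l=3*b + l^2*(3*b - 21) + l*(70 - 10*b) - 21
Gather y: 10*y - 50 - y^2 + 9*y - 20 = -y^2 + 19*y - 70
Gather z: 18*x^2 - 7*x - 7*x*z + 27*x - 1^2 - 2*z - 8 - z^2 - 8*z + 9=18*x^2 + 20*x - z^2 + z*(-7*x - 10)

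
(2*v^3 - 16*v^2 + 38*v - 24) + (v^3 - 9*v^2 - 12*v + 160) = 3*v^3 - 25*v^2 + 26*v + 136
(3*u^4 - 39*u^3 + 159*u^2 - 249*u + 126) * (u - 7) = 3*u^5 - 60*u^4 + 432*u^3 - 1362*u^2 + 1869*u - 882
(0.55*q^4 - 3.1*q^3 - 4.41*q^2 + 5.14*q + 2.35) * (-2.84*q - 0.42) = -1.562*q^5 + 8.573*q^4 + 13.8264*q^3 - 12.7454*q^2 - 8.8328*q - 0.987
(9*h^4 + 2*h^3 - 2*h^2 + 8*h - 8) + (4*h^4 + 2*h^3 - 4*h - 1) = 13*h^4 + 4*h^3 - 2*h^2 + 4*h - 9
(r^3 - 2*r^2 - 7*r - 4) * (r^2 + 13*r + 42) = r^5 + 11*r^4 + 9*r^3 - 179*r^2 - 346*r - 168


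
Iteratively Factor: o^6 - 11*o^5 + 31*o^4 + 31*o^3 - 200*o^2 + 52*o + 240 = (o + 2)*(o^5 - 13*o^4 + 57*o^3 - 83*o^2 - 34*o + 120) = (o + 1)*(o + 2)*(o^4 - 14*o^3 + 71*o^2 - 154*o + 120) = (o - 5)*(o + 1)*(o + 2)*(o^3 - 9*o^2 + 26*o - 24) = (o - 5)*(o - 2)*(o + 1)*(o + 2)*(o^2 - 7*o + 12) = (o - 5)*(o - 3)*(o - 2)*(o + 1)*(o + 2)*(o - 4)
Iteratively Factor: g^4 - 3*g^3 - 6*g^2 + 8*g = (g)*(g^3 - 3*g^2 - 6*g + 8) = g*(g + 2)*(g^2 - 5*g + 4) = g*(g - 4)*(g + 2)*(g - 1)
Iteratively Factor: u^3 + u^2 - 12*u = (u + 4)*(u^2 - 3*u) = u*(u + 4)*(u - 3)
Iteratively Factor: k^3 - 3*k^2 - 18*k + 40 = (k - 5)*(k^2 + 2*k - 8) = (k - 5)*(k + 4)*(k - 2)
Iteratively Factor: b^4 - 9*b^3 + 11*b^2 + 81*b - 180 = (b - 4)*(b^3 - 5*b^2 - 9*b + 45) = (b - 5)*(b - 4)*(b^2 - 9) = (b - 5)*(b - 4)*(b - 3)*(b + 3)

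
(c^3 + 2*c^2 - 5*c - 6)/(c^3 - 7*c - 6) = (c^2 + c - 6)/(c^2 - c - 6)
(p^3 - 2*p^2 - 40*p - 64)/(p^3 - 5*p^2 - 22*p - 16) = (p + 4)/(p + 1)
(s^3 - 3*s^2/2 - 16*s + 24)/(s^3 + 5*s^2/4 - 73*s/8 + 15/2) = 4*(s - 4)/(4*s - 5)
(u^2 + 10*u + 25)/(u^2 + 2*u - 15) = (u + 5)/(u - 3)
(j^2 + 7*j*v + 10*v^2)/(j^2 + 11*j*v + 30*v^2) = (j + 2*v)/(j + 6*v)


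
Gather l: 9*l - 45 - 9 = 9*l - 54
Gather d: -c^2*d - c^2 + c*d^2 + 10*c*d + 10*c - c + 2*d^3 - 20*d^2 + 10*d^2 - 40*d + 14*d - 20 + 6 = -c^2 + 9*c + 2*d^3 + d^2*(c - 10) + d*(-c^2 + 10*c - 26) - 14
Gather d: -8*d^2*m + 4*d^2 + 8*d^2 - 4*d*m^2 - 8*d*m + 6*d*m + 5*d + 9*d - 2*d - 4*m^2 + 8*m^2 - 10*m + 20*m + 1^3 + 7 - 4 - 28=d^2*(12 - 8*m) + d*(-4*m^2 - 2*m + 12) + 4*m^2 + 10*m - 24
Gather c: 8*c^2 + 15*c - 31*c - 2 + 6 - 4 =8*c^2 - 16*c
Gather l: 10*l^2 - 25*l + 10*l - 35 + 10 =10*l^2 - 15*l - 25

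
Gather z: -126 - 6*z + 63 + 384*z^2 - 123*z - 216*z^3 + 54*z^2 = -216*z^3 + 438*z^2 - 129*z - 63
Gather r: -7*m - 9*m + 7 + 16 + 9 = 32 - 16*m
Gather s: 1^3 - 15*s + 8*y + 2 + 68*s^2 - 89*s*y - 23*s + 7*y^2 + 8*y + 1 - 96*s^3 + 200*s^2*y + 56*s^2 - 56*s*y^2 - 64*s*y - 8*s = -96*s^3 + s^2*(200*y + 124) + s*(-56*y^2 - 153*y - 46) + 7*y^2 + 16*y + 4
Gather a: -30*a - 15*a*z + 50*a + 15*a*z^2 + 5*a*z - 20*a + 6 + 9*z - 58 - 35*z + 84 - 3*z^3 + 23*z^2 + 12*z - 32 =a*(15*z^2 - 10*z) - 3*z^3 + 23*z^2 - 14*z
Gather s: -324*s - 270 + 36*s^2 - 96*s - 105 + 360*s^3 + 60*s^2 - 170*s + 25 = 360*s^3 + 96*s^2 - 590*s - 350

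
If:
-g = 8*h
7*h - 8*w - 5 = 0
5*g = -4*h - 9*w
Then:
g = 8/5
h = -1/5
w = -4/5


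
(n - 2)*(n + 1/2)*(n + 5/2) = n^3 + n^2 - 19*n/4 - 5/2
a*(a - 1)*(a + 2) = a^3 + a^2 - 2*a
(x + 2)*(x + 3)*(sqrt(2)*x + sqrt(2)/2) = sqrt(2)*x^3 + 11*sqrt(2)*x^2/2 + 17*sqrt(2)*x/2 + 3*sqrt(2)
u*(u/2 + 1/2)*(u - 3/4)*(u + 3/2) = u^4/2 + 7*u^3/8 - 3*u^2/16 - 9*u/16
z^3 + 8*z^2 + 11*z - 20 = (z - 1)*(z + 4)*(z + 5)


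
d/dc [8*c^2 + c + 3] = 16*c + 1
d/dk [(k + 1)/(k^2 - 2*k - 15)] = (k^2 - 2*k - 2*(k - 1)*(k + 1) - 15)/(-k^2 + 2*k + 15)^2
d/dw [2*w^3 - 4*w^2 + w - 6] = 6*w^2 - 8*w + 1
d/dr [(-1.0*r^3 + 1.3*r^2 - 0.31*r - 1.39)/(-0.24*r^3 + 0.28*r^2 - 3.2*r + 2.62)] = (0.032*r^4 + 6.2512*r^3 - 12.934*r^2 + 7.5904*r - 5.2602)/(0.0576*r^6 - 0.1344*r^5 + 1.6144*r^4 - 3.0496*r^3 + 11.7072*r^2 - 16.768*r + 6.8644)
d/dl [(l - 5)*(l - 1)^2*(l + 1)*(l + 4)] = 5*l^4 - 8*l^3 - 60*l^2 + 44*l + 19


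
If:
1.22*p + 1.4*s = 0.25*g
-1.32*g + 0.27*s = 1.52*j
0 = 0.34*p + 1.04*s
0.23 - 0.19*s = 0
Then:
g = -11.29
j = 10.02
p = -3.70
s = 1.21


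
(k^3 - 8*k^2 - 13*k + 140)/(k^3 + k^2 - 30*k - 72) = (k^2 - 12*k + 35)/(k^2 - 3*k - 18)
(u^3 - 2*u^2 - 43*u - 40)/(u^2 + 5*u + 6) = (u^3 - 2*u^2 - 43*u - 40)/(u^2 + 5*u + 6)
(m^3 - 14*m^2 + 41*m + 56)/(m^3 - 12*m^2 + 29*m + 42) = (m - 8)/(m - 6)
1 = 1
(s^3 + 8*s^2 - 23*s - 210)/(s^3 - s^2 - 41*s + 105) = (s + 6)/(s - 3)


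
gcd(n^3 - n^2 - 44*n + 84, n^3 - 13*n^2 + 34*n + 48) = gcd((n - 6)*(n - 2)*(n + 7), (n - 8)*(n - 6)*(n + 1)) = n - 6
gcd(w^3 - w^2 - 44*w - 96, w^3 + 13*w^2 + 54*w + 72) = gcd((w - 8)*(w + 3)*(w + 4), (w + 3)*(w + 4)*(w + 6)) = w^2 + 7*w + 12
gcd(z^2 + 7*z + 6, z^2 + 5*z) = 1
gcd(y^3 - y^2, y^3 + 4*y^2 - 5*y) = y^2 - y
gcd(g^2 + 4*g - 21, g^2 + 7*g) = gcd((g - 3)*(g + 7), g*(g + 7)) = g + 7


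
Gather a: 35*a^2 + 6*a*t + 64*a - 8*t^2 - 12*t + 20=35*a^2 + a*(6*t + 64) - 8*t^2 - 12*t + 20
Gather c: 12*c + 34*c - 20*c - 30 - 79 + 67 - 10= 26*c - 52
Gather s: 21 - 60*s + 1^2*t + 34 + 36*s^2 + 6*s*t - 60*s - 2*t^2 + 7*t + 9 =36*s^2 + s*(6*t - 120) - 2*t^2 + 8*t + 64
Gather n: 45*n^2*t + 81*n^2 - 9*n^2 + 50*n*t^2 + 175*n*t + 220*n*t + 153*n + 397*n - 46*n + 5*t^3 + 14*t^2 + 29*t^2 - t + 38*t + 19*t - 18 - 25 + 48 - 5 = n^2*(45*t + 72) + n*(50*t^2 + 395*t + 504) + 5*t^3 + 43*t^2 + 56*t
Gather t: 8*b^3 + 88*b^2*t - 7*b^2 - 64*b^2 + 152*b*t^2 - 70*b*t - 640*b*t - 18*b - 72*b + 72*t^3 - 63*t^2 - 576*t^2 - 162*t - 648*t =8*b^3 - 71*b^2 - 90*b + 72*t^3 + t^2*(152*b - 639) + t*(88*b^2 - 710*b - 810)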